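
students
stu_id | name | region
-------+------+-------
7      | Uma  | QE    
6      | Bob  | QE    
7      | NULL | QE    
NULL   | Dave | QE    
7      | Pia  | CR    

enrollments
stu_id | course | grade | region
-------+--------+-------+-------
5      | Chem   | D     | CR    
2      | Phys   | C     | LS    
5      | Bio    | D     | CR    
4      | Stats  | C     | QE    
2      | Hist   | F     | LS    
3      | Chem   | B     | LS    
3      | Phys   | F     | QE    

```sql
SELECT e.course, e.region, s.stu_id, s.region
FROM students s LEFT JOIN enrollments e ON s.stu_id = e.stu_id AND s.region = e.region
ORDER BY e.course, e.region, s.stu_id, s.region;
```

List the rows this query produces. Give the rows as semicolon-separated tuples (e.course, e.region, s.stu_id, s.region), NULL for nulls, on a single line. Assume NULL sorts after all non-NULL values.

(NULL, NULL, 6, QE); (NULL, NULL, 7, CR); (NULL, NULL, 7, QE); (NULL, NULL, 7, QE); (NULL, NULL, NULL, QE)

LEFT JOIN keeps every row from `students`; unmatched rows get NULL for `enrollments`'s columns.
Matching on s.stu_id = e.stu_id AND s.region = e.region. A NULL in a compared column never satisfies the condition.
- s row (stu_id=7, region=QE): no match → kept, e columns NULL.
- s row (stu_id=6, region=QE): no match → kept, e columns NULL.
- s row (stu_id=7, region=QE): no match → kept, e columns NULL.
- s row (stu_id=NULL, region=QE): no match → kept, e columns NULL.
- s row (stu_id=7, region=CR): no match → kept, e columns NULL.
After projecting and ordering:
e.course | e.region | s.stu_id | s.region
NULL | NULL | 6 | QE
NULL | NULL | 7 | CR
NULL | NULL | 7 | QE
NULL | NULL | 7 | QE
NULL | NULL | NULL | QE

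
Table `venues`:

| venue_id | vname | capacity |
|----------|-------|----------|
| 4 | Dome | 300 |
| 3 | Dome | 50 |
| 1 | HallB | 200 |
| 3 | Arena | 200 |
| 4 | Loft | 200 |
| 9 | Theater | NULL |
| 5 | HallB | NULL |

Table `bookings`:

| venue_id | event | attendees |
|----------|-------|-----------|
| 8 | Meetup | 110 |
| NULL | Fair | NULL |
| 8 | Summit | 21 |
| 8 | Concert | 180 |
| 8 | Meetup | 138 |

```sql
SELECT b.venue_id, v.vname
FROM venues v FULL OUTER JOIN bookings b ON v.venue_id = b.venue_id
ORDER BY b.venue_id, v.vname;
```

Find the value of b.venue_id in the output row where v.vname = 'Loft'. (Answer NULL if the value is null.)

NULL

FULL OUTER JOIN keeps every row from both sides; unmatched rows get NULL for the other side's columns.
Matching on v.venue_id = b.venue_id. A NULL in a compared column never satisfies the condition.
Matched pairs: 0; unmatched v rows kept: 7; unmatched b rows kept: 5.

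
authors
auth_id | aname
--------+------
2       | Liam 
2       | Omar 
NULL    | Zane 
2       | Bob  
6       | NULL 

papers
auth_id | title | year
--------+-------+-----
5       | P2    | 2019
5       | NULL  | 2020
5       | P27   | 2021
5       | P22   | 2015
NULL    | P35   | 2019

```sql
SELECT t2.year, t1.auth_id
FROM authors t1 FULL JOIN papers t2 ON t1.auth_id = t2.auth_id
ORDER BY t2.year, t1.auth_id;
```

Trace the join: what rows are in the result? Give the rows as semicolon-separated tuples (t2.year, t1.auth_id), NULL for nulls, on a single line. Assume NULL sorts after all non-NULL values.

FULL OUTER JOIN keeps every row from both sides; unmatched rows get NULL for the other side's columns.
Matching on t1.auth_id = t2.auth_id. A NULL in a compared column never satisfies the condition.
- t1 row (auth_id=2): no match → kept, t2 columns NULL.
- t1 row (auth_id=2): no match → kept, t2 columns NULL.
- t1 row (auth_id=NULL): no match → kept, t2 columns NULL.
- t1 row (auth_id=2): no match → kept, t2 columns NULL.
- t1 row (auth_id=6): no match → kept, t2 columns NULL.
- plus 5 unmatched t2 row(s), each kept with NULL t1 columns.
After projecting and ordering:
t2.year | t1.auth_id
2015 | NULL
2019 | NULL
2019 | NULL
2020 | NULL
2021 | NULL
NULL | 2
NULL | 2
NULL | 2
NULL | 6
NULL | NULL

(2015, NULL); (2019, NULL); (2019, NULL); (2020, NULL); (2021, NULL); (NULL, 2); (NULL, 2); (NULL, 2); (NULL, 6); (NULL, NULL)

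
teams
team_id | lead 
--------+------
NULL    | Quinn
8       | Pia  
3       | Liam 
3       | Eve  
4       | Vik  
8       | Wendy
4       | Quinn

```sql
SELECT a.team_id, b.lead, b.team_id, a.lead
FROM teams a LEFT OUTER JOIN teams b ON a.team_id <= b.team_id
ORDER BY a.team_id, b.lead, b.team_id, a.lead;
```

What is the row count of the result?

LEFT JOIN keeps every row from `teams a`; unmatched rows get NULL for `teams b`'s columns.
Matching on a.team_id <= b.team_id. A NULL in a compared column never satisfies the condition.
- a (team_id=NULL) has no partner → padded with NULL.
- a (team_id=8) pairs with 2 row(s) of b.
- a (team_id=3) pairs with 6 row(s) of b.
- a (team_id=3) pairs with 6 row(s) of b.
- a (team_id=4) pairs with 4 row(s) of b.
- a (team_id=8) pairs with 2 row(s) of b.
- a (team_id=4) pairs with 4 row(s) of b.
Total: 24 matched + 1 padded = 25 rows.

25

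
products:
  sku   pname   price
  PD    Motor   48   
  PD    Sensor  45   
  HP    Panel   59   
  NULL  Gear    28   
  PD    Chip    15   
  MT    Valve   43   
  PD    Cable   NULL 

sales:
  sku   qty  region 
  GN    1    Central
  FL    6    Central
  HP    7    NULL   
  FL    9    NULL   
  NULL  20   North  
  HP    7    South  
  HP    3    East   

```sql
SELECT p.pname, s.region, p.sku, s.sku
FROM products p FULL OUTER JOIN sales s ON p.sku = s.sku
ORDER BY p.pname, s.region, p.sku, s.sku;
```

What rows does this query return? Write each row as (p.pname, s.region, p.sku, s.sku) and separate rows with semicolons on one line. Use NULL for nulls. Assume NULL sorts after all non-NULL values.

(Cable, NULL, PD, NULL); (Chip, NULL, PD, NULL); (Gear, NULL, NULL, NULL); (Motor, NULL, PD, NULL); (Panel, East, HP, HP); (Panel, South, HP, HP); (Panel, NULL, HP, HP); (Sensor, NULL, PD, NULL); (Valve, NULL, MT, NULL); (NULL, Central, NULL, FL); (NULL, Central, NULL, GN); (NULL, North, NULL, NULL); (NULL, NULL, NULL, FL)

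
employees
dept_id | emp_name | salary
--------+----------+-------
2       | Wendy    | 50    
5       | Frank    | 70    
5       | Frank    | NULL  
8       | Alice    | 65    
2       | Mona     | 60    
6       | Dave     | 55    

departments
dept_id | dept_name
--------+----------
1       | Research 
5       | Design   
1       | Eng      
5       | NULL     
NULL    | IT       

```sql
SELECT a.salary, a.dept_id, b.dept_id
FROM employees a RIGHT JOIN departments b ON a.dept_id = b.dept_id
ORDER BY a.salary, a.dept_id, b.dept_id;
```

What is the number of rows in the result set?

RIGHT JOIN keeps every row from `departments`; unmatched rows get NULL for `employees`'s columns.
Matching on a.dept_id = b.dept_id. A NULL in a compared column never satisfies the condition.
Matched pairs: 4; unmatched b rows kept: 3.
Total: 4 matched + 3 padded = 7 rows.

7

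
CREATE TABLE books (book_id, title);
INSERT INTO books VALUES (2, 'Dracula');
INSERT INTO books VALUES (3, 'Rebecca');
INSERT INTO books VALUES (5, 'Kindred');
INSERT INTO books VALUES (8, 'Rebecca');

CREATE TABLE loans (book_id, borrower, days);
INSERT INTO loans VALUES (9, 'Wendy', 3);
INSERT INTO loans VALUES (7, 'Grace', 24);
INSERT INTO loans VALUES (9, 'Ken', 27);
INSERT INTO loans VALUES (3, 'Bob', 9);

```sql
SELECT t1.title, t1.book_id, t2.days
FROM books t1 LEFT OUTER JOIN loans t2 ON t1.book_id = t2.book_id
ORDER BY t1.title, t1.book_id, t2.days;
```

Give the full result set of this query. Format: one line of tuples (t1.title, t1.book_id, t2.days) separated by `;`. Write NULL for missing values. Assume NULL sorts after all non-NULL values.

(Dracula, 2, NULL); (Kindred, 5, NULL); (Rebecca, 3, 9); (Rebecca, 8, NULL)

LEFT JOIN keeps every row from `books`; unmatched rows get NULL for `loans`'s columns.
Matching on t1.book_id = t2.book_id.
- book_id=2: no t2 row matches, row kept with t2 columns NULL.
- book_id=3: 1 matching t2 row(s), so 1 row(s) emitted.
- book_id=5: no t2 row matches, row kept with t2 columns NULL.
- book_id=8: no t2 row matches, row kept with t2 columns NULL.
After projecting and ordering:
t1.title | t1.book_id | t2.days
Dracula | 2 | NULL
Kindred | 5 | NULL
Rebecca | 3 | 9
Rebecca | 8 | NULL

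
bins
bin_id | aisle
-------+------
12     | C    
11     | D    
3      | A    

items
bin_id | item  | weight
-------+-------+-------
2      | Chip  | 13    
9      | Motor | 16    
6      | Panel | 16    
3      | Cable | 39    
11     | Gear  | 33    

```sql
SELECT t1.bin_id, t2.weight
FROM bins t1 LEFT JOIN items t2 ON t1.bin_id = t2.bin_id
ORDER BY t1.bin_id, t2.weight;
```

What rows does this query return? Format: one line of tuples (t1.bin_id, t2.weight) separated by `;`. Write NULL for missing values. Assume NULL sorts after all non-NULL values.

LEFT JOIN keeps every row from `bins`; unmatched rows get NULL for `items`'s columns.
Matching on t1.bin_id = t2.bin_id.
- t1 (bin_id=12) has no partner → padded with NULL.
- t1 (bin_id=11) pairs with 1 row(s) of t2.
- t1 (bin_id=3) pairs with 1 row(s) of t2.
After projecting and ordering:
t1.bin_id | t2.weight
3 | 39
11 | 33
12 | NULL

(3, 39); (11, 33); (12, NULL)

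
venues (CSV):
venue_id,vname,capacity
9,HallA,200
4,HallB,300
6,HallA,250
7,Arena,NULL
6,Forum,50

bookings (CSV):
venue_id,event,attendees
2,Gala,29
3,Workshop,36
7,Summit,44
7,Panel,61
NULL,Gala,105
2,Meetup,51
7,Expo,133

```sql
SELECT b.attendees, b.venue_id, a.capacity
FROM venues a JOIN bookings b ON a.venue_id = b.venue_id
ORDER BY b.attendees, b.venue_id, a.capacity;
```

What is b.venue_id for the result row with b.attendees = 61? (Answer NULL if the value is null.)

INNER JOIN keeps only pairs where the ON condition holds.
Matching on a.venue_id = b.venue_id. A NULL in a compared column never satisfies the condition.
Matched pairs: 3.

7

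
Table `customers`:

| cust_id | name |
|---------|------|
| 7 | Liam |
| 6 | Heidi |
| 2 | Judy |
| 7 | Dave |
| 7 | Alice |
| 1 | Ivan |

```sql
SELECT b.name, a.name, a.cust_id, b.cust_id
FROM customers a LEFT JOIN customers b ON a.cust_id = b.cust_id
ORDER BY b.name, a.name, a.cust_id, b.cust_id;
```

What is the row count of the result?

12

LEFT JOIN keeps every row from `customers a`; unmatched rows get NULL for `customers b`'s columns.
Matching on a.cust_id = b.cust_id.
- a[0] cust_id=7 → 3 match(es) in b → 3 row(s).
- a[1] cust_id=6 → 1 match(es) in b → 1 row(s).
- a[2] cust_id=2 → 1 match(es) in b → 1 row(s).
- a[3] cust_id=7 → 3 match(es) in b → 3 row(s).
- a[4] cust_id=7 → 3 match(es) in b → 3 row(s).
- a[5] cust_id=1 → 1 match(es) in b → 1 row(s).
Total: 12 rows.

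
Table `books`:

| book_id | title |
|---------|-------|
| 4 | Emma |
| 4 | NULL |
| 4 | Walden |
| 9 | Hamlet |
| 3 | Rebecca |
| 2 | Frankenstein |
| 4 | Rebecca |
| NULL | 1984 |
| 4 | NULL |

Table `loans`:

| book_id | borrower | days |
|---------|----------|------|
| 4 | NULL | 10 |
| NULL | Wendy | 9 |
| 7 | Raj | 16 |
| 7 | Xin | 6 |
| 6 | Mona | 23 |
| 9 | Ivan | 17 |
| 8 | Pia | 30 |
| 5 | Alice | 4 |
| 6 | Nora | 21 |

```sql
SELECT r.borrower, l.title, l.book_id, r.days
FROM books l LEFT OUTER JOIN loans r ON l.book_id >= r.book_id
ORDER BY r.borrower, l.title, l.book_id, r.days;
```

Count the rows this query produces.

LEFT JOIN keeps every row from `books`; unmatched rows get NULL for `loans`'s columns.
Matching on l.book_id >= r.book_id. A NULL in a compared column never satisfies the condition.
- book_id=4: 1 matching r row(s), so 1 row(s) emitted.
- book_id=4: 1 matching r row(s), so 1 row(s) emitted.
- book_id=4: 1 matching r row(s), so 1 row(s) emitted.
- book_id=9: 8 matching r row(s), so 8 row(s) emitted.
- book_id=3: no r row matches, row kept with r columns NULL.
- book_id=2: no r row matches, row kept with r columns NULL.
- book_id=4: 1 matching r row(s), so 1 row(s) emitted.
- book_id=NULL: no r row matches, row kept with r columns NULL.
- book_id=4: 1 matching r row(s), so 1 row(s) emitted.
Total: 13 matched + 3 padded = 16 rows.

16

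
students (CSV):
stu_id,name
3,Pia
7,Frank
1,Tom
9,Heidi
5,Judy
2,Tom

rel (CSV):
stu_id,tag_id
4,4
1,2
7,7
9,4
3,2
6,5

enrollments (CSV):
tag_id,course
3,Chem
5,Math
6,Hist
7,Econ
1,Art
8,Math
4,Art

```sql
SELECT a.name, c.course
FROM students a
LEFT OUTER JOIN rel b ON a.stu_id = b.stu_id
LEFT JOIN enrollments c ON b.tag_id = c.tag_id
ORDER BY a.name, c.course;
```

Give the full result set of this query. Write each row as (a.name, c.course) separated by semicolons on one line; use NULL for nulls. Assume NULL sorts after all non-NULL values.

(Frank, Econ); (Heidi, Art); (Judy, NULL); (Pia, NULL); (Tom, NULL); (Tom, NULL)

Step 1 — a LEFT JOIN b on stu_id → 6 row(s).
Then LEFT JOIN `enrollments c` on tag_id: each of those 6 rows is kept; rows whose b.tag_id has no match in c get NULL for c's columns.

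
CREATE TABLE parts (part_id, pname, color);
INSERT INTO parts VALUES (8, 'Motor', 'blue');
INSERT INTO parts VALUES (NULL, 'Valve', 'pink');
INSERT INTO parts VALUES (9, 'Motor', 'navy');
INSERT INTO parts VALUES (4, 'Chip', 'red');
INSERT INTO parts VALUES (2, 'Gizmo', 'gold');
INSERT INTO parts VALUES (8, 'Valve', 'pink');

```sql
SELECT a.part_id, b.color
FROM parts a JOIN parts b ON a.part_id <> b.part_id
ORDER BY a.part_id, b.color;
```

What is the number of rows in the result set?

INNER JOIN keeps only pairs where the ON condition holds.
Matching on a.part_id <> b.part_id. A NULL in a compared column never satisfies the condition.
- a (part_id=8) pairs with 3 row(s) of b.
- a (part_id=NULL) has no partner → excluded.
- a (part_id=9) pairs with 4 row(s) of b.
- a (part_id=4) pairs with 4 row(s) of b.
- a (part_id=2) pairs with 4 row(s) of b.
- a (part_id=8) pairs with 3 row(s) of b.
Total: 18 rows.

18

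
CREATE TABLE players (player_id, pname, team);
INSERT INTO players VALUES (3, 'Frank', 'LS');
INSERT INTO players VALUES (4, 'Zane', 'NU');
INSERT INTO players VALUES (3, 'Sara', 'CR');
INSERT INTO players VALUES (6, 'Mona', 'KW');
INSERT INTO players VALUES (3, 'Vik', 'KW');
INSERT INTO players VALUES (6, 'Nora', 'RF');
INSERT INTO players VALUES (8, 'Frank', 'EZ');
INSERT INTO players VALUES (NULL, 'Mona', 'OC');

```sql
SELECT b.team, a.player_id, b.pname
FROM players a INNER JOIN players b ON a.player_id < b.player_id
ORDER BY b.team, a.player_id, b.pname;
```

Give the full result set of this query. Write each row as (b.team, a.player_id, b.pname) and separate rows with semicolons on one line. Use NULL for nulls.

(EZ, 3, Frank); (EZ, 3, Frank); (EZ, 3, Frank); (EZ, 4, Frank); (EZ, 6, Frank); (EZ, 6, Frank); (KW, 3, Mona); (KW, 3, Mona); (KW, 3, Mona); (KW, 4, Mona); (NU, 3, Zane); (NU, 3, Zane); (NU, 3, Zane); (RF, 3, Nora); (RF, 3, Nora); (RF, 3, Nora); (RF, 4, Nora)

INNER JOIN keeps only pairs where the ON condition holds.
Matching on a.player_id < b.player_id. A NULL in a compared column never satisfies the condition.
Matched pairs: 17.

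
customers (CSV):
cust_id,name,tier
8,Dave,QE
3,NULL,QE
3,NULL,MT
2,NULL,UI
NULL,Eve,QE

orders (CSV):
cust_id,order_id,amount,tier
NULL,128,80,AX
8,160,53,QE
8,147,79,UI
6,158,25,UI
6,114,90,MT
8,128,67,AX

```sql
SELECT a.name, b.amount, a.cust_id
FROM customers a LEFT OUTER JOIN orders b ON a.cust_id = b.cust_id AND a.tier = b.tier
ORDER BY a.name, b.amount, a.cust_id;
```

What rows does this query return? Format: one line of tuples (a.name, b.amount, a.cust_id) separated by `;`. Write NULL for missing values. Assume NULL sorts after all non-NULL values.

(Dave, 53, 8); (Eve, NULL, NULL); (NULL, NULL, 2); (NULL, NULL, 3); (NULL, NULL, 3)

LEFT JOIN keeps every row from `customers`; unmatched rows get NULL for `orders`'s columns.
Matching on a.cust_id = b.cust_id AND a.tier = b.tier. A NULL in a compared column never satisfies the condition.
- cust_id=8, tier=QE: 1 matching b row(s), so 1 row(s) emitted.
- cust_id=3, tier=QE: no b row matches, row kept with b columns NULL.
- cust_id=3, tier=MT: no b row matches, row kept with b columns NULL.
- cust_id=2, tier=UI: no b row matches, row kept with b columns NULL.
- cust_id=NULL, tier=QE: no b row matches, row kept with b columns NULL.
After projecting and ordering:
a.name | b.amount | a.cust_id
Dave | 53 | 8
Eve | NULL | NULL
NULL | NULL | 2
NULL | NULL | 3
NULL | NULL | 3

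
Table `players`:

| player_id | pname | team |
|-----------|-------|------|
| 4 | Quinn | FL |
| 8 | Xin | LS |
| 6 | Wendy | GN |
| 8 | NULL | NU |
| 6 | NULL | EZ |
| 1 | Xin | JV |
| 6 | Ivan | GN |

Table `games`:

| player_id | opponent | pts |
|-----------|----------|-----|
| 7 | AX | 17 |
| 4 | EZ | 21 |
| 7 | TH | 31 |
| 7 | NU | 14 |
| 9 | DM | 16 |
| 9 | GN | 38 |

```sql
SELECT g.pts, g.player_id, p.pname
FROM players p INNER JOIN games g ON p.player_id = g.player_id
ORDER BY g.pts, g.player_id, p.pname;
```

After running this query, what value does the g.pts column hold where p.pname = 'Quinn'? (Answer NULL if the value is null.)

21

INNER JOIN keeps only pairs where the ON condition holds.
Matching on p.player_id = g.player_id.
Matched pairs: 1.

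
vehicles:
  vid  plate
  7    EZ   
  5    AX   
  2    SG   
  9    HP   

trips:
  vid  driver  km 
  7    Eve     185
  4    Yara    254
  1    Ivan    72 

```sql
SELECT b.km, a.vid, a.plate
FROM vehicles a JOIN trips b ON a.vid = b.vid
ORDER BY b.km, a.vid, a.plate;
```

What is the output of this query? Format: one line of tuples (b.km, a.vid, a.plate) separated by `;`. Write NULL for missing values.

INNER JOIN keeps only pairs where the ON condition holds.
Matching on a.vid = b.vid.
- a[0] vid=7 → 1 match(es) in b → 1 row(s).
- a[1] vid=5 → no match; dropped.
- a[2] vid=2 → no match; dropped.
- a[3] vid=9 → no match; dropped.
After projecting and ordering:
b.km | a.vid | a.plate
185 | 7 | EZ

(185, 7, EZ)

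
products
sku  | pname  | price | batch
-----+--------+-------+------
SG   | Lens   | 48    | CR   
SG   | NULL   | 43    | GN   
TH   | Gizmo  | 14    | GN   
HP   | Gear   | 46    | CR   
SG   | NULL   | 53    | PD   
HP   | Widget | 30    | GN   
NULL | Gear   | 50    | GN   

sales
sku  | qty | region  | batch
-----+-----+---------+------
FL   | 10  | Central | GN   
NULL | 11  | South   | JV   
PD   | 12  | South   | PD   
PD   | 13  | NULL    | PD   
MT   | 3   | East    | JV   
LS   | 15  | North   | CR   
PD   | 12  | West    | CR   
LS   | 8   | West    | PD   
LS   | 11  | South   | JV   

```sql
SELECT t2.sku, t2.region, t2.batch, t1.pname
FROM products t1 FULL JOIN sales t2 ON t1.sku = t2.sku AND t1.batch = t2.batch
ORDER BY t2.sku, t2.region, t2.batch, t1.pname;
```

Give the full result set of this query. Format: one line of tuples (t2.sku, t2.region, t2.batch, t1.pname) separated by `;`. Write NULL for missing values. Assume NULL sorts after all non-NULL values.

(FL, Central, GN, NULL); (LS, North, CR, NULL); (LS, South, JV, NULL); (LS, West, PD, NULL); (MT, East, JV, NULL); (PD, South, PD, NULL); (PD, West, CR, NULL); (PD, NULL, PD, NULL); (NULL, South, JV, NULL); (NULL, NULL, NULL, Gear); (NULL, NULL, NULL, Gear); (NULL, NULL, NULL, Gizmo); (NULL, NULL, NULL, Lens); (NULL, NULL, NULL, Widget); (NULL, NULL, NULL, NULL); (NULL, NULL, NULL, NULL)

FULL OUTER JOIN keeps every row from both sides; unmatched rows get NULL for the other side's columns.
Matching on t1.sku = t2.sku AND t1.batch = t2.batch. A NULL in a compared column never satisfies the condition.
- t1 row (sku=SG, batch=CR): no match → kept, t2 columns NULL.
- t1 row (sku=SG, batch=GN): no match → kept, t2 columns NULL.
- t1 row (sku=TH, batch=GN): no match → kept, t2 columns NULL.
- t1 row (sku=HP, batch=CR): no match → kept, t2 columns NULL.
- t1 row (sku=SG, batch=PD): no match → kept, t2 columns NULL.
- t1 row (sku=HP, batch=GN): no match → kept, t2 columns NULL.
- t1 row (sku=NULL, batch=GN): no match → kept, t2 columns NULL.
- 9 row(s) from t2 found no t1 partner → padded with NULL.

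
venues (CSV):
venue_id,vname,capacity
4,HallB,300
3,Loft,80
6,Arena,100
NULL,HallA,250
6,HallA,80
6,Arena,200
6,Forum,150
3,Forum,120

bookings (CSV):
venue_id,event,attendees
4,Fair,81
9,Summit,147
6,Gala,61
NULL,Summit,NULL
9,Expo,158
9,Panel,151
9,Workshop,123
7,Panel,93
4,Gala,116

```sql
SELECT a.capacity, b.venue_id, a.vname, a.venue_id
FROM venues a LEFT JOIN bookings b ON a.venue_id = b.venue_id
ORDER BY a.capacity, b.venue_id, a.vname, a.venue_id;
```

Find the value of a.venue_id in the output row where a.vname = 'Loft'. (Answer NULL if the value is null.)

LEFT JOIN keeps every row from `venues`; unmatched rows get NULL for `bookings`'s columns.
Matching on a.venue_id = b.venue_id. A NULL in a compared column never satisfies the condition.
- venue_id=4: 2 matching b row(s), so 2 row(s) emitted.
- venue_id=3: no b row matches, row kept with b columns NULL.
- venue_id=6: 1 matching b row(s), so 1 row(s) emitted.
- venue_id=NULL: no b row matches, row kept with b columns NULL.
- venue_id=6: 1 matching b row(s), so 1 row(s) emitted.
- venue_id=6: 1 matching b row(s), so 1 row(s) emitted.
- venue_id=6: 1 matching b row(s), so 1 row(s) emitted.
- venue_id=3: no b row matches, row kept with b columns NULL.

3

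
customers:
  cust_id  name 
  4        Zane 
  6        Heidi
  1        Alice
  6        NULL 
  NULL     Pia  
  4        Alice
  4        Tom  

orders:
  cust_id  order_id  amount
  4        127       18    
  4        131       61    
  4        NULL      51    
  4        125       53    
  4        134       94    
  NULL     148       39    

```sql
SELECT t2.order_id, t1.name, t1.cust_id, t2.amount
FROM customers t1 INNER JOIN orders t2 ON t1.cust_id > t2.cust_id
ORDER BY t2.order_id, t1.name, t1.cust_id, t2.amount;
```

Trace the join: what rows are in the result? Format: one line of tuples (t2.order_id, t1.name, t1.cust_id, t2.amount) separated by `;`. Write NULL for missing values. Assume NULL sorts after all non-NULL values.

(125, Heidi, 6, 53); (125, NULL, 6, 53); (127, Heidi, 6, 18); (127, NULL, 6, 18); (131, Heidi, 6, 61); (131, NULL, 6, 61); (134, Heidi, 6, 94); (134, NULL, 6, 94); (NULL, Heidi, 6, 51); (NULL, NULL, 6, 51)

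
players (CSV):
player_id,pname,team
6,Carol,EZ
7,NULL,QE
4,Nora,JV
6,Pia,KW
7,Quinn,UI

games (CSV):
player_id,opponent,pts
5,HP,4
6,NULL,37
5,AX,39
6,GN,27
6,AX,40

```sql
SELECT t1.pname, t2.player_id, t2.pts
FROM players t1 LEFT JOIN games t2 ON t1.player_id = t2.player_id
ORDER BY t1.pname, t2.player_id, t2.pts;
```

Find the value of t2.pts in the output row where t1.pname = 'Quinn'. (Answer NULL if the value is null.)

LEFT JOIN keeps every row from `players`; unmatched rows get NULL for `games`'s columns.
Matching on t1.player_id = t2.player_id.
Matched pairs: 6; unmatched t1 rows kept: 3.

NULL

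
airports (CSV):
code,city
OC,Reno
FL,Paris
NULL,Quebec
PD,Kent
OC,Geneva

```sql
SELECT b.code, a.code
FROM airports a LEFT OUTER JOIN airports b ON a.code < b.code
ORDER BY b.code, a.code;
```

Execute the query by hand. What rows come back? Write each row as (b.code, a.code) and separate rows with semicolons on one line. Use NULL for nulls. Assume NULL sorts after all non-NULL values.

LEFT JOIN keeps every row from `airports a`; unmatched rows get NULL for `airports b`'s columns.
Matching on a.code < b.code. A NULL in a compared column never satisfies the condition.
- a row (code=OC): matches 1 b row(s) → 1 output row(s).
- a row (code=FL): matches 3 b row(s) → 3 output row(s).
- a row (code=NULL): no match → kept, b columns NULL.
- a row (code=PD): no match → kept, b columns NULL.
- a row (code=OC): matches 1 b row(s) → 1 output row(s).
After projecting and ordering:
b.code | a.code
OC | FL
OC | FL
PD | FL
PD | OC
PD | OC
NULL | PD
NULL | NULL

(OC, FL); (OC, FL); (PD, FL); (PD, OC); (PD, OC); (NULL, PD); (NULL, NULL)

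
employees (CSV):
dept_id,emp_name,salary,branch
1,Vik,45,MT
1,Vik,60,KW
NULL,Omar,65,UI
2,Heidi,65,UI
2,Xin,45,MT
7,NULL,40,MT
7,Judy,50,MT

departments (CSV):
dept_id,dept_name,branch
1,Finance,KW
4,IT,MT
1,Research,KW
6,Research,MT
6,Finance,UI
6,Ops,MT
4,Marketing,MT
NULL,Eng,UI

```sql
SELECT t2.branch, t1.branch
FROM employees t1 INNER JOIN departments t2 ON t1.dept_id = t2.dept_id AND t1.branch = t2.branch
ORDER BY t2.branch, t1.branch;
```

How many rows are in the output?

INNER JOIN keeps only pairs where the ON condition holds.
Matching on t1.dept_id = t2.dept_id AND t1.branch = t2.branch. A NULL in a compared column never satisfies the condition.
Matched pairs: 2.
Total: 2 rows.

2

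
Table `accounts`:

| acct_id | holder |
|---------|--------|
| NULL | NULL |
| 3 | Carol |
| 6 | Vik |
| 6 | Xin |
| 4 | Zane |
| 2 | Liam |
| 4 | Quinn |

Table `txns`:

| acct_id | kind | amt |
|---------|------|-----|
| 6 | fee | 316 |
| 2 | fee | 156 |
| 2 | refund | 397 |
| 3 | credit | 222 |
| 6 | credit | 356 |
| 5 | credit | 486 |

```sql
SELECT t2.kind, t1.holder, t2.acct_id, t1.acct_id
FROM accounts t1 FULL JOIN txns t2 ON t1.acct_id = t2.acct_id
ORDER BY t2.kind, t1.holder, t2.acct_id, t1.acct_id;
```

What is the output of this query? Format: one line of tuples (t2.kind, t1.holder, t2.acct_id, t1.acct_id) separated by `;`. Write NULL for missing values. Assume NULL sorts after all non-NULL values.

(credit, Carol, 3, 3); (credit, Vik, 6, 6); (credit, Xin, 6, 6); (credit, NULL, 5, NULL); (fee, Liam, 2, 2); (fee, Vik, 6, 6); (fee, Xin, 6, 6); (refund, Liam, 2, 2); (NULL, Quinn, NULL, 4); (NULL, Zane, NULL, 4); (NULL, NULL, NULL, NULL)

FULL OUTER JOIN keeps every row from both sides; unmatched rows get NULL for the other side's columns.
Matching on t1.acct_id = t2.acct_id. A NULL in a compared column never satisfies the condition.
- acct_id=NULL: no t2 row matches, row kept with t2 columns NULL.
- acct_id=3: 1 matching t2 row(s), so 1 row(s) emitted.
- acct_id=6: 2 matching t2 row(s), so 2 row(s) emitted.
- acct_id=6: 2 matching t2 row(s), so 2 row(s) emitted.
- acct_id=4: no t2 row matches, row kept with t2 columns NULL.
- acct_id=2: 2 matching t2 row(s), so 2 row(s) emitted.
- acct_id=4: no t2 row matches, row kept with t2 columns NULL.
- 1 t2 row(s) had no t1 match → kept, t1 columns NULL.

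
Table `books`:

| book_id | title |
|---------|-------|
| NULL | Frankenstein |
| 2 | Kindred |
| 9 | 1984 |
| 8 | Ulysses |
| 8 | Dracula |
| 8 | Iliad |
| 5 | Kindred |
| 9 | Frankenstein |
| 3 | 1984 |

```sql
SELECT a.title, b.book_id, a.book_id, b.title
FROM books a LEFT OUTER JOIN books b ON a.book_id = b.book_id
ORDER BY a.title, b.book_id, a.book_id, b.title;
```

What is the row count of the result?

17

LEFT JOIN keeps every row from `books a`; unmatched rows get NULL for `books b`'s columns.
Matching on a.book_id = b.book_id. A NULL in a compared column never satisfies the condition.
- a row (book_id=NULL): no match → kept, b columns NULL.
- a row (book_id=2): matches 1 b row(s) → 1 output row(s).
- a row (book_id=9): matches 2 b row(s) → 2 output row(s).
- a row (book_id=8): matches 3 b row(s) → 3 output row(s).
- a row (book_id=8): matches 3 b row(s) → 3 output row(s).
- a row (book_id=8): matches 3 b row(s) → 3 output row(s).
- a row (book_id=5): matches 1 b row(s) → 1 output row(s).
- a row (book_id=9): matches 2 b row(s) → 2 output row(s).
- a row (book_id=3): matches 1 b row(s) → 1 output row(s).
Total: 16 matched + 1 padded = 17 rows.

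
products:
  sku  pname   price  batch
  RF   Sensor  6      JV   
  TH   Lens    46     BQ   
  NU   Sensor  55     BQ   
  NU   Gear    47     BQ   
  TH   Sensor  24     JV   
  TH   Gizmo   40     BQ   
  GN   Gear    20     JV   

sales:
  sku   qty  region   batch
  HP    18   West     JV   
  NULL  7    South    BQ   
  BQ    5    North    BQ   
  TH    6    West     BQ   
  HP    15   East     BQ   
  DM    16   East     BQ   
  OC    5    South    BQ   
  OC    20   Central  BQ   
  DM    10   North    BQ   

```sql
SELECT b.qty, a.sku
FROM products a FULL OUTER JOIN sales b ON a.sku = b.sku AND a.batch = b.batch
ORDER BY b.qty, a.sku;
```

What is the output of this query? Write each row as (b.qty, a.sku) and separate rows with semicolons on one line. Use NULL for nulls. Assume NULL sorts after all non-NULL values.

(5, NULL); (5, NULL); (6, TH); (6, TH); (7, NULL); (10, NULL); (15, NULL); (16, NULL); (18, NULL); (20, NULL); (NULL, GN); (NULL, NU); (NULL, NU); (NULL, RF); (NULL, TH)

FULL OUTER JOIN keeps every row from both sides; unmatched rows get NULL for the other side's columns.
Matching on a.sku = b.sku AND a.batch = b.batch. A NULL in a compared column never satisfies the condition.
- a (sku=RF, batch=JV) has no partner → padded with NULL.
- a (sku=TH, batch=BQ) pairs with 1 row(s) of b.
- a (sku=NU, batch=BQ) has no partner → padded with NULL.
- a (sku=NU, batch=BQ) has no partner → padded with NULL.
- a (sku=TH, batch=JV) has no partner → padded with NULL.
- a (sku=TH, batch=BQ) pairs with 1 row(s) of b.
- a (sku=GN, batch=JV) has no partner → padded with NULL.
- 8 b row(s) had no a match → kept, a columns NULL.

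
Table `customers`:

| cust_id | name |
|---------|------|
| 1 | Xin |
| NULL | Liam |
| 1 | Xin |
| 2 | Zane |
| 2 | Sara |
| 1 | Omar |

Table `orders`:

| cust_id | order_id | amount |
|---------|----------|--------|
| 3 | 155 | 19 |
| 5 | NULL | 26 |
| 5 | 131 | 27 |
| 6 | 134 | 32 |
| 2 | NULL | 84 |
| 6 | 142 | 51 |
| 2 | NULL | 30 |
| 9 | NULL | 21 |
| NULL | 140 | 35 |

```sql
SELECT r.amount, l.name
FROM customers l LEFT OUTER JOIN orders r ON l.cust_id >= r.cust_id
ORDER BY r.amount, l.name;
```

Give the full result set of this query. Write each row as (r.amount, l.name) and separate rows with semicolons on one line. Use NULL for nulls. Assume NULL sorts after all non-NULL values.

LEFT JOIN keeps every row from `customers`; unmatched rows get NULL for `orders`'s columns.
Matching on l.cust_id >= r.cust_id. A NULL in a compared column never satisfies the condition.
Matched pairs: 4; unmatched l rows kept: 4.

(30, Sara); (30, Zane); (84, Sara); (84, Zane); (NULL, Liam); (NULL, Omar); (NULL, Xin); (NULL, Xin)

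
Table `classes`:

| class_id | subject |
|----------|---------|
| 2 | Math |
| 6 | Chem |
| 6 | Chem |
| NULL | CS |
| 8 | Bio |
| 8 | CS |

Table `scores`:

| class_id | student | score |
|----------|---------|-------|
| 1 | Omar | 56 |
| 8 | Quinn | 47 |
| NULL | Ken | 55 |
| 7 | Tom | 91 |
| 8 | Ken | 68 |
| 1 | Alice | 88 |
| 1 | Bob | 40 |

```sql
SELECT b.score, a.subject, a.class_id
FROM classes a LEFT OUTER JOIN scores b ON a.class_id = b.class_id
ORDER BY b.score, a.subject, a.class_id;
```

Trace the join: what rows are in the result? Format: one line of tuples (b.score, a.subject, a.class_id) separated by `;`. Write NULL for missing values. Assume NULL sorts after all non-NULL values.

(47, Bio, 8); (47, CS, 8); (68, Bio, 8); (68, CS, 8); (NULL, CS, NULL); (NULL, Chem, 6); (NULL, Chem, 6); (NULL, Math, 2)

LEFT JOIN keeps every row from `classes`; unmatched rows get NULL for `scores`'s columns.
Matching on a.class_id = b.class_id. A NULL in a compared column never satisfies the condition.
- a row (class_id=2): no match → kept, b columns NULL.
- a row (class_id=6): no match → kept, b columns NULL.
- a row (class_id=6): no match → kept, b columns NULL.
- a row (class_id=NULL): no match → kept, b columns NULL.
- a row (class_id=8): matches 2 b row(s) → 2 output row(s).
- a row (class_id=8): matches 2 b row(s) → 2 output row(s).
After projecting and ordering:
b.score | a.subject | a.class_id
47 | Bio | 8
47 | CS | 8
68 | Bio | 8
68 | CS | 8
NULL | CS | NULL
NULL | Chem | 6
NULL | Chem | 6
NULL | Math | 2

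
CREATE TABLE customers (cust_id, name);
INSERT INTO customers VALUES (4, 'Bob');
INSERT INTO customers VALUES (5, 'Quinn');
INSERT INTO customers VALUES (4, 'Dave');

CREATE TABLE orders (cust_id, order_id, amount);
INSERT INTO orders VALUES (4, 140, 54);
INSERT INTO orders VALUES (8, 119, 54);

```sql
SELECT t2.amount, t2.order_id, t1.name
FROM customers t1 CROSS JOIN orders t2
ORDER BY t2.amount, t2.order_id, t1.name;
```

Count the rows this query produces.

CROSS JOIN pairs every row of `customers` with every row of `orders`: 3 × 2 = 6 rows.

6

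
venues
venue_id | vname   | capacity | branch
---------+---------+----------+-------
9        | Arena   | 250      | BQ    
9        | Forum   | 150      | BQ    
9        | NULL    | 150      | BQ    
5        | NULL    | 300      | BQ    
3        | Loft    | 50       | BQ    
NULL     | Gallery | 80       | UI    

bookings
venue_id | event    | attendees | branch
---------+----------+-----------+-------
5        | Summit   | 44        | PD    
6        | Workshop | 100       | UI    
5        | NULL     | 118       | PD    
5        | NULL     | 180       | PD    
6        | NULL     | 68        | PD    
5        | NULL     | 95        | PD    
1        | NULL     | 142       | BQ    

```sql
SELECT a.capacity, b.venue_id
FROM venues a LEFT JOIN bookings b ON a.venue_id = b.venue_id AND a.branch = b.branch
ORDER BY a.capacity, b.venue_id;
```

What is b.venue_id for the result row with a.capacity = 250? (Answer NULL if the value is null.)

LEFT JOIN keeps every row from `venues`; unmatched rows get NULL for `bookings`'s columns.
Matching on a.venue_id = b.venue_id AND a.branch = b.branch. A NULL in a compared column never satisfies the condition.
Matched pairs: 0; unmatched a rows kept: 6.

NULL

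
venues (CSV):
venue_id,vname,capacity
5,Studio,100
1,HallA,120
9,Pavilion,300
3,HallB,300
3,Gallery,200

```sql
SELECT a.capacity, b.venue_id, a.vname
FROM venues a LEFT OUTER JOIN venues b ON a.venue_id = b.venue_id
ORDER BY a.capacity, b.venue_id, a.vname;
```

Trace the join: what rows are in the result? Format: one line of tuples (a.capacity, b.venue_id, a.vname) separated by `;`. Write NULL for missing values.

(100, 5, Studio); (120, 1, HallA); (200, 3, Gallery); (200, 3, Gallery); (300, 3, HallB); (300, 3, HallB); (300, 9, Pavilion)

LEFT JOIN keeps every row from `venues a`; unmatched rows get NULL for `venues b`'s columns.
Matching on a.venue_id = b.venue_id.
Matched pairs: 7; unmatched a rows kept: 0.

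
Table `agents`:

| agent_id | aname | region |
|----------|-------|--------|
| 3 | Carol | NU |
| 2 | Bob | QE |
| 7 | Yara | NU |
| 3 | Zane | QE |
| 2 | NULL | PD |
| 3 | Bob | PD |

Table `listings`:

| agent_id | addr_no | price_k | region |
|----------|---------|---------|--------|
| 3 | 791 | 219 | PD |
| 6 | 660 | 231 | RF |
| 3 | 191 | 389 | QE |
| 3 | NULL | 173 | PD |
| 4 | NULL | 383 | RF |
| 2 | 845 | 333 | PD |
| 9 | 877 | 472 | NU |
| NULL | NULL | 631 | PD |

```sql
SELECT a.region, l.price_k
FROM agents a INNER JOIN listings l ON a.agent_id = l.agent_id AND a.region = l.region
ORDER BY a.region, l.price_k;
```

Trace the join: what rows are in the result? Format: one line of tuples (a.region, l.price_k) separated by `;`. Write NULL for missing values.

(PD, 173); (PD, 219); (PD, 333); (QE, 389)

INNER JOIN keeps only pairs where the ON condition holds.
Matching on a.agent_id = l.agent_id AND a.region = l.region. A NULL in a compared column never satisfies the condition.
Matched pairs: 4.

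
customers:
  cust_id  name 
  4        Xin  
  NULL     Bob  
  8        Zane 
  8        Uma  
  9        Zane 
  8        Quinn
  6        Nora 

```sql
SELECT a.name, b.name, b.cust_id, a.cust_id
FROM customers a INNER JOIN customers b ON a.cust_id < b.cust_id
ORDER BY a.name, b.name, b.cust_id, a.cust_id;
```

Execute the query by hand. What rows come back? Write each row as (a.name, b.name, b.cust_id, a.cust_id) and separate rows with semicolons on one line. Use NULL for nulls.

(Nora, Quinn, 8, 6); (Nora, Uma, 8, 6); (Nora, Zane, 8, 6); (Nora, Zane, 9, 6); (Quinn, Zane, 9, 8); (Uma, Zane, 9, 8); (Xin, Nora, 6, 4); (Xin, Quinn, 8, 4); (Xin, Uma, 8, 4); (Xin, Zane, 8, 4); (Xin, Zane, 9, 4); (Zane, Zane, 9, 8)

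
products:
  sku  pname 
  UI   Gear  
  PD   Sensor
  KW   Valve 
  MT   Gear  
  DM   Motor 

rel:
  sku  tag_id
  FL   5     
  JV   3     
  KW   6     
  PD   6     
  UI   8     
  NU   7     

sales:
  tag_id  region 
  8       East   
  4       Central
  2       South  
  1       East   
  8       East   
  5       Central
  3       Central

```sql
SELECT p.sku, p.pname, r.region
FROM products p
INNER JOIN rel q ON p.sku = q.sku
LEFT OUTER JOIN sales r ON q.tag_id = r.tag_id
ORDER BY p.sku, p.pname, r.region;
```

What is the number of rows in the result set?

4

Joins associate left-to-right: products INNER JOIN rel on sku gives 3 intermediate row(s).
Then LEFT JOIN `sales r` on tag_id: each of those 3 rows is kept; rows whose q.tag_id has no match in r get NULL for r's columns.
Result: 4 row(s).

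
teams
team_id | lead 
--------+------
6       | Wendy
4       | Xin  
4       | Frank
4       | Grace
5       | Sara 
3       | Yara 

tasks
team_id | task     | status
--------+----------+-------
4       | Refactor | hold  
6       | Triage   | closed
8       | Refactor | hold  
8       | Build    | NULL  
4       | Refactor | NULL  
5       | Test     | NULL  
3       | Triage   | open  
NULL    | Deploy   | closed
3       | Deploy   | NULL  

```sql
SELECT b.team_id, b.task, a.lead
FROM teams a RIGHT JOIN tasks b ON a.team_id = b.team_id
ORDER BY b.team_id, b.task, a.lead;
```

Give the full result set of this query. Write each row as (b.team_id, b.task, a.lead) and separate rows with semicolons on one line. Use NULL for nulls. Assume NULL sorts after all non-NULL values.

RIGHT JOIN keeps every row from `tasks`; unmatched rows get NULL for `teams`'s columns.
Matching on a.team_id = b.team_id. A NULL in a compared column never satisfies the condition.
Matched pairs: 10; unmatched b rows kept: 3.

(3, Deploy, Yara); (3, Triage, Yara); (4, Refactor, Frank); (4, Refactor, Frank); (4, Refactor, Grace); (4, Refactor, Grace); (4, Refactor, Xin); (4, Refactor, Xin); (5, Test, Sara); (6, Triage, Wendy); (8, Build, NULL); (8, Refactor, NULL); (NULL, Deploy, NULL)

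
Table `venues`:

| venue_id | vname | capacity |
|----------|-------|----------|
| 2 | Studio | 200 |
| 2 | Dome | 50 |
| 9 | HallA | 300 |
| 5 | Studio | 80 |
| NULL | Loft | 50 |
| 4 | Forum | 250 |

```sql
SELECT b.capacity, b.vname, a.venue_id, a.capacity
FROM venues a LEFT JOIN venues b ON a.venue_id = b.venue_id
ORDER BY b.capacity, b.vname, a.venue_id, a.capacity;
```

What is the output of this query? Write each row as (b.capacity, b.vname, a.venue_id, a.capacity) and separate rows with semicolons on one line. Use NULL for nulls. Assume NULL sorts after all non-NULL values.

LEFT JOIN keeps every row from `venues a`; unmatched rows get NULL for `venues b`'s columns.
Matching on a.venue_id = b.venue_id. A NULL in a compared column never satisfies the condition.
Matched pairs: 7; unmatched a rows kept: 1.

(50, Dome, 2, 50); (50, Dome, 2, 200); (80, Studio, 5, 80); (200, Studio, 2, 50); (200, Studio, 2, 200); (250, Forum, 4, 250); (300, HallA, 9, 300); (NULL, NULL, NULL, 50)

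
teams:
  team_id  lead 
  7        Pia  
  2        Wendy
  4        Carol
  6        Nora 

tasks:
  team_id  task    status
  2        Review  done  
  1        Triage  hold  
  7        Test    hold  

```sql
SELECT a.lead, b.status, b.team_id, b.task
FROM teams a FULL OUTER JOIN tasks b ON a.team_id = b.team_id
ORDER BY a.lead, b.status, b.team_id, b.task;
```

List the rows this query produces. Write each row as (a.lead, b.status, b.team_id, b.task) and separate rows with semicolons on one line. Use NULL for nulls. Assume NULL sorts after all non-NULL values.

FULL OUTER JOIN keeps every row from both sides; unmatched rows get NULL for the other side's columns.
Matching on a.team_id = b.team_id.
- a row (team_id=7): matches 1 b row(s) → 1 output row(s).
- a row (team_id=2): matches 1 b row(s) → 1 output row(s).
- a row (team_id=4): no match → kept, b columns NULL.
- a row (team_id=6): no match → kept, b columns NULL.
- plus 1 unmatched b row(s), each kept with NULL a columns.
After projecting and ordering:
a.lead | b.status | b.team_id | b.task
Carol | NULL | NULL | NULL
Nora | NULL | NULL | NULL
Pia | hold | 7 | Test
Wendy | done | 2 | Review
NULL | hold | 1 | Triage

(Carol, NULL, NULL, NULL); (Nora, NULL, NULL, NULL); (Pia, hold, 7, Test); (Wendy, done, 2, Review); (NULL, hold, 1, Triage)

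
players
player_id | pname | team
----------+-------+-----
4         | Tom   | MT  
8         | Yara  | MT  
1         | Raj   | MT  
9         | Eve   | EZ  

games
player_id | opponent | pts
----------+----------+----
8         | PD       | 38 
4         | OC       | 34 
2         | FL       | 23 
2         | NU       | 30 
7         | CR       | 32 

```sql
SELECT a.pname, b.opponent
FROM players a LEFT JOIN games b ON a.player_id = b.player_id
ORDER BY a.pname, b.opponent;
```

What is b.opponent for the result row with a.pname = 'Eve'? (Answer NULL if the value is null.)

NULL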